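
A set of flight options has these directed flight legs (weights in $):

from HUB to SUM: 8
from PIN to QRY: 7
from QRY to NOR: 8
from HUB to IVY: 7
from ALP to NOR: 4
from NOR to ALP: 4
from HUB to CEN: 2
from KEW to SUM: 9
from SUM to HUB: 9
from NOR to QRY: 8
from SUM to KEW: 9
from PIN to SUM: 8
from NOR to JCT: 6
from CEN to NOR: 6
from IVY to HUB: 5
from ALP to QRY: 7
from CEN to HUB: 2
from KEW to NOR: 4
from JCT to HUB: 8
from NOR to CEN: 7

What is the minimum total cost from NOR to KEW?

Shortest distances from NOR:
NOR: 0
ALP: 4  (via NOR)
JCT: 6  (via NOR)
CEN: 7  (via NOR)
QRY: 8  (via NOR)
HUB: 9  (via CEN)
IVY: 16  (via HUB)
SUM: 17  (via HUB)
KEW: 26  (via SUM)
Shortest route: NOR → CEN → HUB → SUM → KEW = $26.

$26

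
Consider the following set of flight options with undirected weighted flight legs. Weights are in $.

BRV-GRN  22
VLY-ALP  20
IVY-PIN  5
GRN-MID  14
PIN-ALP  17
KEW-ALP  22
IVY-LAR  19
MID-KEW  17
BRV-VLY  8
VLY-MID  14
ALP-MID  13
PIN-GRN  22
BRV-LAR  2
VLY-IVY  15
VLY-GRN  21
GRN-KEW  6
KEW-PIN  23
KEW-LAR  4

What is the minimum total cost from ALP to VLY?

$20

Enumerating some paths:
ALP–MID–VLY: 13+14 = 27
ALP–VLY: 20 = 20
The minimum is $20 via ALP–VLY.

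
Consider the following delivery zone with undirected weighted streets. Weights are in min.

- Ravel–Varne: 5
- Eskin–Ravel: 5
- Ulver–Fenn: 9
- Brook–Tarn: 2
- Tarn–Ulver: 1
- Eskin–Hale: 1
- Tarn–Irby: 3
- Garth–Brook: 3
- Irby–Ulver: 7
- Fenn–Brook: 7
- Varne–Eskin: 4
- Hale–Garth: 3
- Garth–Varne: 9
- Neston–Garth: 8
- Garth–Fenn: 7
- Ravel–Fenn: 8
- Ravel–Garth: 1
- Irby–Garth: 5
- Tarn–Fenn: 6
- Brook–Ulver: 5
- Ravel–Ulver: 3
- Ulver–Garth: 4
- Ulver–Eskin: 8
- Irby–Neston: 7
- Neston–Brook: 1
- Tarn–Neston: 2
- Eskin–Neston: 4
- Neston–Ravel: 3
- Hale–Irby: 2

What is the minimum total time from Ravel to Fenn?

Enumerating some paths:
Ravel - Ulver - Tarn - Fenn: 3+1+6 = 10
Ravel - Fenn: 8 = 8
Cheapest is Ravel - Fenn at 8 min.

8 min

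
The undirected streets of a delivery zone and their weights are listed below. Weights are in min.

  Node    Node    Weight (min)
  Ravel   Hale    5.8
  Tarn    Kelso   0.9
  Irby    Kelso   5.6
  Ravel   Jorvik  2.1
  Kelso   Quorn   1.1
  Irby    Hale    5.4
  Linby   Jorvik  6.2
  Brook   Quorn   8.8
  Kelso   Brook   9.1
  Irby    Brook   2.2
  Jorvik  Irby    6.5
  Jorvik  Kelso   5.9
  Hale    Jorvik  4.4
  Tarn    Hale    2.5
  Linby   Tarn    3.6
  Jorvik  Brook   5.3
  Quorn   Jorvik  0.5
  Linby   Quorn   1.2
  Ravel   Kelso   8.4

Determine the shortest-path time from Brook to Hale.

7.6 min

Candidate routes:
Brook → Irby → Hale: 2.2+5.4 = 7.6
Brook → Jorvik → Hale: 5.3+4.4 = 9.7
The minimum is 7.6 min via Brook → Irby → Hale.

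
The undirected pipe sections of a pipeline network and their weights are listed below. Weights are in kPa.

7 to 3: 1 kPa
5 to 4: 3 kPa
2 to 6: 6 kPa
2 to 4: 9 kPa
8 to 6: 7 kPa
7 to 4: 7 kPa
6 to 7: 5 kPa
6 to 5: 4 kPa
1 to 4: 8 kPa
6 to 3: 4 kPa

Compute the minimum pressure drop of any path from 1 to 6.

15 kPa

Shortest distances from 1:
1: 0
4: 8  (via 1)
5: 11  (via 4)
6: 15  (via 5)
Shortest route: 1–4–5–6 = 15 kPa.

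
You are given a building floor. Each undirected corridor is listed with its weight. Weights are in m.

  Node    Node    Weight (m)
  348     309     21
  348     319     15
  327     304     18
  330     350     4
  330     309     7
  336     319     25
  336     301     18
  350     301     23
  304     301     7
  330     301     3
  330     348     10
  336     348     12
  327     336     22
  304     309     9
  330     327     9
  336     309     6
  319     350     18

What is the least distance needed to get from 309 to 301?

Settle nodes by increasing distance from 309:
309: 0
336: 6  (via 309)
330: 7  (via 309)
304: 9  (via 309)
301: 10  (via 330)
Shortest route: 309 → 330 → 301 = 10 m.

10 m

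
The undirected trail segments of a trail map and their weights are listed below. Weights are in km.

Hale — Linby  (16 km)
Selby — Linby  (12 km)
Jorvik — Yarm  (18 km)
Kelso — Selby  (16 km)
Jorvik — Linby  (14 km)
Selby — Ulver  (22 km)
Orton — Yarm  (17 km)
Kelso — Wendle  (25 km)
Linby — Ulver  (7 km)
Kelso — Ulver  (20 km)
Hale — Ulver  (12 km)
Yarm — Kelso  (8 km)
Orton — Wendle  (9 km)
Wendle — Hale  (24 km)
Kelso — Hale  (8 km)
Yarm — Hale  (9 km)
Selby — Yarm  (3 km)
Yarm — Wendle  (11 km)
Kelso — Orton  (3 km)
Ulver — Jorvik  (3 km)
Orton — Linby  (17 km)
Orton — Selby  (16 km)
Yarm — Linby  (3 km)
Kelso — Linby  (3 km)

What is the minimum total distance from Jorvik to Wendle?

Settle nodes by increasing distance from Jorvik:
Jorvik: 0
Ulver: 3  (via Jorvik)
Linby: 10  (via Ulver)
Yarm: 13  (via Linby)
Kelso: 13  (via Linby)
Hale: 15  (via Ulver)
Orton: 16  (via Kelso)
Selby: 16  (via Yarm)
Wendle: 24  (via Yarm)
Shortest route: Jorvik–Ulver–Linby–Yarm–Wendle = 24 km.

24 km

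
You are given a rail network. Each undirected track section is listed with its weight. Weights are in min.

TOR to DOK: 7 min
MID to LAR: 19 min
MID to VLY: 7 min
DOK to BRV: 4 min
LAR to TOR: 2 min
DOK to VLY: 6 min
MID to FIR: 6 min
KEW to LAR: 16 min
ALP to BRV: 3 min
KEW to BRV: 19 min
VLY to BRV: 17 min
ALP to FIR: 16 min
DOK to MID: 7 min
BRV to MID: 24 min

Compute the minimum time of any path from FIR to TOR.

Running Dijkstra from FIR:
FIR: 0
MID: 6  (via FIR)
VLY: 13  (via MID)
DOK: 13  (via MID)
ALP: 16  (via FIR)
BRV: 17  (via DOK)
TOR: 20  (via DOK)
Shortest route: FIR–MID–DOK–TOR = 20 min.

20 min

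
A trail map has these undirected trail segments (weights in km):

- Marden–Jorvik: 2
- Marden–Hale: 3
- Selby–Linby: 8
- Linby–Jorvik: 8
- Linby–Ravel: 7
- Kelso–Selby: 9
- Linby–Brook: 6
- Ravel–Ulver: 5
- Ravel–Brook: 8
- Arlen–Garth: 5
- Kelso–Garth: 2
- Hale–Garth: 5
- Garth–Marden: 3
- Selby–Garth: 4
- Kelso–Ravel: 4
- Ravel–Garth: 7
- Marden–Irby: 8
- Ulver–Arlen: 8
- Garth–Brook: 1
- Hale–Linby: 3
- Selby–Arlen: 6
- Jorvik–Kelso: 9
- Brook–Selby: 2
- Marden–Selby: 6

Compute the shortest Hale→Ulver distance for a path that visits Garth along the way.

16 km

Best Hale to Garth: Hale → Garth costing 5
Shortest Garth→Ulver: Garth → Kelso → Ravel → Ulver = 11
Total via Garth: 5 + 11 = 16 km.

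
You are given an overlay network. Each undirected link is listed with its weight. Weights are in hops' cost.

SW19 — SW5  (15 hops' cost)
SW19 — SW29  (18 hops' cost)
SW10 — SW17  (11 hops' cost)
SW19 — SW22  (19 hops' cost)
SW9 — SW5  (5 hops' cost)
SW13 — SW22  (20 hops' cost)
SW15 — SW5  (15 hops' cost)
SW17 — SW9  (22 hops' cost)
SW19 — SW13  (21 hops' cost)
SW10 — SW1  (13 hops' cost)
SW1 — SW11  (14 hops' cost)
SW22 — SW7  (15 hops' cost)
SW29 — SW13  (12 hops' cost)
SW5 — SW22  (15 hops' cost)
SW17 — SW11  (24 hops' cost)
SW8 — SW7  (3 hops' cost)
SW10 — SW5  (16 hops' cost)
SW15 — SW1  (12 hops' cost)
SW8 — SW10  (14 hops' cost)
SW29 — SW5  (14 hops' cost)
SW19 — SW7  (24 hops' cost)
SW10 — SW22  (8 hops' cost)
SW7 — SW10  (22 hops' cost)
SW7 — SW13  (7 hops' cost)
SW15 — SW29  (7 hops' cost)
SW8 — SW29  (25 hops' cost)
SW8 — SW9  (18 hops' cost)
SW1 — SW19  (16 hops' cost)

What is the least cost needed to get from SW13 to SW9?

28 hops' cost

Running Dijkstra from SW13:
SW13: 0
SW7: 7  (via SW13)
SW8: 10  (via SW7)
SW29: 12  (via SW13)
SW15: 19  (via SW29)
SW22: 20  (via SW13)
SW19: 21  (via SW13)
SW10: 24  (via SW8)
SW5: 26  (via SW29)
SW9: 28  (via SW8)
Shortest route: SW13–SW7–SW8–SW9 = 28 hops' cost.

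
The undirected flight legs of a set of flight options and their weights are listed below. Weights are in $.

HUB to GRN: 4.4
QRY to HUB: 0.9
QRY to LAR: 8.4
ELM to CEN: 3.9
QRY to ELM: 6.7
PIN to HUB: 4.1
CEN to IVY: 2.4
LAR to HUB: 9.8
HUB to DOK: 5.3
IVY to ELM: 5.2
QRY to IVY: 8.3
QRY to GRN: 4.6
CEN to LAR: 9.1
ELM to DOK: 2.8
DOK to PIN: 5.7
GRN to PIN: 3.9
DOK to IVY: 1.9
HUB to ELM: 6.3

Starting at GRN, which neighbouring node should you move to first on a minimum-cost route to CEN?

PIN

Enumerating some paths:
GRN → PIN → DOK → IVY → CEN: 3.9+5.7+1.9+2.4 = 13.9
GRN → HUB → ELM → CEN: 4.4+6.3+3.9 = 14.6
GRN → HUB → DOK → IVY → CEN: 4.4+5.3+1.9+2.4 = 14
The minimum is $13.9 via GRN → PIN → DOK → IVY → CEN.
So from GRN the first move is to PIN.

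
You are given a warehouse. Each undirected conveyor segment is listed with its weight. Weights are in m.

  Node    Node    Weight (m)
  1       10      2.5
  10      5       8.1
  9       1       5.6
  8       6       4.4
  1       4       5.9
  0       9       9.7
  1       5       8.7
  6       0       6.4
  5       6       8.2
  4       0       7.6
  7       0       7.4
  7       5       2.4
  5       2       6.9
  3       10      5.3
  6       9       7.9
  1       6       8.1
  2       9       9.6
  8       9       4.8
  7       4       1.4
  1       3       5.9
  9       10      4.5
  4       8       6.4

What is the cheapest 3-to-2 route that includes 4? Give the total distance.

Shortest 3→4: 3 → 1 → 4 = 11.8
Best 4 to 2: 4 → 7 → 5 → 2 costing 10.7
Total via 4: 11.8 + 10.7 = 22.5 m.

22.5 m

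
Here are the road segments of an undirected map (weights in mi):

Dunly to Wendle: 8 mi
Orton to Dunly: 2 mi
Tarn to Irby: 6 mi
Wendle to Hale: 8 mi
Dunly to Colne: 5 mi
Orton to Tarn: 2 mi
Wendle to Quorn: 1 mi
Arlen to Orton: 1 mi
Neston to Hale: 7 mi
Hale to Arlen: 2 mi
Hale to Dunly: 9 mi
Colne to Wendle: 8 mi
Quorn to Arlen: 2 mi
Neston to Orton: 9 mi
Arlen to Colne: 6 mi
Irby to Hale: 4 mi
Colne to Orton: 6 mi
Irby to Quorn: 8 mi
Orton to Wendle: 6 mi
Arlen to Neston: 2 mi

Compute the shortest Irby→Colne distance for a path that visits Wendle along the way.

17 mi

Best Irby to Wendle: Irby–Quorn–Wendle costing 9
Best Wendle to Colne: Wendle–Colne costing 8
Total via Wendle: 9 + 8 = 17 mi.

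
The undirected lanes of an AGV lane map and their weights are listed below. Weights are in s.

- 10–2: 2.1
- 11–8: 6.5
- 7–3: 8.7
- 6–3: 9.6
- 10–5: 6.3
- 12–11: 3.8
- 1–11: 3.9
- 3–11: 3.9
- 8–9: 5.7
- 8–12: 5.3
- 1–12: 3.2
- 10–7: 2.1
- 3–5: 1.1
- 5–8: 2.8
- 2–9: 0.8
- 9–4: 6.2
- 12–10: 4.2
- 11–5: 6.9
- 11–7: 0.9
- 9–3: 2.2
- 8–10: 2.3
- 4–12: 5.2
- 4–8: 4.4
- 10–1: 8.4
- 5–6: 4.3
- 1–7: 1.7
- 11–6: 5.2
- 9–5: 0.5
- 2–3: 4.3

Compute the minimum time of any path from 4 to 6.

11 s

Enumerating some paths:
4 - 9 - 5 - 6: 6.2+0.5+4.3 = 11
4 - 8 - 5 - 6: 4.4+2.8+4.3 = 11.5
The minimum is 11 s via 4 - 9 - 5 - 6.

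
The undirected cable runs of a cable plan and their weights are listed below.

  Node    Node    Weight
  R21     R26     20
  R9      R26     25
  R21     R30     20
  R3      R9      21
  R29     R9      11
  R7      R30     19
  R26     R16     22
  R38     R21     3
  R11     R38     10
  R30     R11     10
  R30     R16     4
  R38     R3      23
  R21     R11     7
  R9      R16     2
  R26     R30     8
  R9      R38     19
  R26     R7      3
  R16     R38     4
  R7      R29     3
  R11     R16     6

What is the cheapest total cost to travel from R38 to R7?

Compare a few routes:
R38–R21–R26–R7: 3+20+3 = 26
R38–R16–R30–R26–R7: 4+4+8+3 = 19
R38–R16–R30–R7: 4+4+19 = 27
R38–R16–R9–R29–R7: 4+2+11+3 = 20
Cheapest is R38–R16–R30–R26–R7 at 19.

19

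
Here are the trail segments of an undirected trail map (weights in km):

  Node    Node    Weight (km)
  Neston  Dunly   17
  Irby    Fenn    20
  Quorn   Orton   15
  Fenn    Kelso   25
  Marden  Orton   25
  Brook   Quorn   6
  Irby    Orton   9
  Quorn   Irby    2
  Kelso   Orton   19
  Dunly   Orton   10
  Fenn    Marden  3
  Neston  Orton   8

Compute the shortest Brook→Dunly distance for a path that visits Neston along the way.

42 km

Best Brook to Neston: Brook → Quorn → Irby → Orton → Neston costing 25
Shortest Neston→Dunly: Neston → Dunly = 17
Total via Neston: 25 + 17 = 42 km.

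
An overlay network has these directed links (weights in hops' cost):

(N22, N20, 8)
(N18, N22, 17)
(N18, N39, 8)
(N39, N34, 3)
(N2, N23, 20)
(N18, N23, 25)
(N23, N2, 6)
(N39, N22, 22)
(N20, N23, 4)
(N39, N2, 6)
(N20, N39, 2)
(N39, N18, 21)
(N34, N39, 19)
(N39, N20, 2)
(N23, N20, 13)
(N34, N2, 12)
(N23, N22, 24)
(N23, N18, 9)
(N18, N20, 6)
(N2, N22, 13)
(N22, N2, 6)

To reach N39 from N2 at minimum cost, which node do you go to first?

N22

Enumerating some paths:
N2 → N23 → N18 → N20 → N39: 20+9+6+2 = 37
N2 → N22 → N20 → N39: 13+8+2 = 23
N2 → N23 → N20 → N39: 20+13+2 = 35
The minimum is 23 hops' cost via N2 → N22 → N20 → N39.
So from N2 the first move is to N22.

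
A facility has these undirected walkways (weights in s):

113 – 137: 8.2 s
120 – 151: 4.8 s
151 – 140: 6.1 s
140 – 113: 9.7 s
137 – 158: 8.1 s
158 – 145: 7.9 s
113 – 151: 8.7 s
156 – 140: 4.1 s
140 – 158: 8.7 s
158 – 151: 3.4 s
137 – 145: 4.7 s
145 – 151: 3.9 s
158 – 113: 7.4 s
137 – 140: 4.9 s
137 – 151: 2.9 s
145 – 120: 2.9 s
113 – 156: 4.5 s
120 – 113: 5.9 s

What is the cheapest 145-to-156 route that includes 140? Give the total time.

13.7 s

Best 145 to 140: 145 → 137 → 140 costing 9.6
Best 140 to 156: 140 → 156 costing 4.1
Total via 140: 9.6 + 4.1 = 13.7 s.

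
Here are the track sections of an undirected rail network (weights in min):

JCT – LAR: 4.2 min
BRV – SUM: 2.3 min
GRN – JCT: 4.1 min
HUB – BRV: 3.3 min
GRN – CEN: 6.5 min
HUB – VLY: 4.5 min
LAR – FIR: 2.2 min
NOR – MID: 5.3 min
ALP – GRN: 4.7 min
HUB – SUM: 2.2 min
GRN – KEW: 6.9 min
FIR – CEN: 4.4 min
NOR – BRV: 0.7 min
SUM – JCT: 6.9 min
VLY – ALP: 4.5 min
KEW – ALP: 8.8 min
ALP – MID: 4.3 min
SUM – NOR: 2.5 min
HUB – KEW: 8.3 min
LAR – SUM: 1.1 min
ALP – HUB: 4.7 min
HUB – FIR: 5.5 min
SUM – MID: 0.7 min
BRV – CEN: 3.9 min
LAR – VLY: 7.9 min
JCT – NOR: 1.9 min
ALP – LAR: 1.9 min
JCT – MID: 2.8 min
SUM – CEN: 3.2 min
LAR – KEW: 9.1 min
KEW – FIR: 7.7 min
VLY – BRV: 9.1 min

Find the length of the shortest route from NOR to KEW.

12.3 min

Settle nodes by increasing distance from NOR:
NOR: 0
BRV: 0.7  (via NOR)
JCT: 1.9  (via NOR)
SUM: 2.5  (via NOR)
MID: 3.2  (via SUM)
LAR: 3.6  (via SUM)
HUB: 4  (via BRV)
CEN: 4.6  (via BRV)
ALP: 5.5  (via LAR)
FIR: 5.8  (via LAR)
GRN: 6  (via JCT)
VLY: 8.5  (via HUB)
KEW: 12.3  (via HUB)
Shortest route: NOR → BRV → HUB → KEW = 12.3 min.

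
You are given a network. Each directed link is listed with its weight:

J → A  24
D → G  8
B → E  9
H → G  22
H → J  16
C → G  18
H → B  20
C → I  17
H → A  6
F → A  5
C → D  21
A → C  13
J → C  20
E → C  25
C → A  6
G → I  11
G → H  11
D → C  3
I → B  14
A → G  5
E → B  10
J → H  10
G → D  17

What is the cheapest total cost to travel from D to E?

Shortest distances from D:
D: 0
C: 3  (via D)
G: 8  (via D)
A: 9  (via C)
H: 19  (via G)
I: 19  (via G)
B: 33  (via I)
J: 35  (via H)
E: 42  (via B)
Shortest route: D–G–I–B–E = 42.

42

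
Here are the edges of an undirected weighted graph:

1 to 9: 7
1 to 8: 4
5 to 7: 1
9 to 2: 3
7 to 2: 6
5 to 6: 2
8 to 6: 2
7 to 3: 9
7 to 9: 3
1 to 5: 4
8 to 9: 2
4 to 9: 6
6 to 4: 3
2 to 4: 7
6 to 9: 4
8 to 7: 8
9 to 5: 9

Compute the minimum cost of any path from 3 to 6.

Settle nodes by increasing distance from 3:
3: 0
7: 9  (via 3)
5: 10  (via 7)
6: 12  (via 5)
Shortest route: 3–7–5–6 = 12.

12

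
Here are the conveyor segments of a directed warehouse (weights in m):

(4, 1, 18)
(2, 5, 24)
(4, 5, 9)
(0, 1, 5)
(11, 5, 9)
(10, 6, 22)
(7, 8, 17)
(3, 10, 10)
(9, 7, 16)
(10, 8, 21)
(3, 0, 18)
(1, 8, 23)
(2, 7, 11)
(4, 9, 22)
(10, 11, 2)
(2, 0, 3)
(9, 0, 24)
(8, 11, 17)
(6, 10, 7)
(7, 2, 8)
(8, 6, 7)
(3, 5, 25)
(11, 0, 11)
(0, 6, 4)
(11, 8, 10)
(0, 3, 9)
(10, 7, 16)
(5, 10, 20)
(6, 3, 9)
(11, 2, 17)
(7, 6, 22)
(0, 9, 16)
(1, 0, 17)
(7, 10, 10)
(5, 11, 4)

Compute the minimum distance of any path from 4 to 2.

30 m

Settle nodes by increasing distance from 4:
4: 0
5: 9  (via 4)
11: 13  (via 5)
1: 18  (via 4)
9: 22  (via 4)
8: 23  (via 11)
0: 24  (via 11)
6: 28  (via 0)
10: 29  (via 5)
2: 30  (via 11)
Shortest route: 4–5–11–2 = 30 m.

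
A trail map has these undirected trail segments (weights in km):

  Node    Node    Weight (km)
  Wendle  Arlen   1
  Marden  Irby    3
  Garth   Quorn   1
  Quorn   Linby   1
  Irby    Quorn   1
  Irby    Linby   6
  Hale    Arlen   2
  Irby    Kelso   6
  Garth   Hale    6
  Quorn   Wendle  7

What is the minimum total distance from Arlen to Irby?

9 km

Shortest distances from Arlen:
Arlen: 0
Wendle: 1  (via Arlen)
Hale: 2  (via Arlen)
Garth: 8  (via Hale)
Quorn: 8  (via Wendle)
Linby: 9  (via Quorn)
Irby: 9  (via Quorn)
Shortest route: Arlen → Wendle → Quorn → Irby = 9 km.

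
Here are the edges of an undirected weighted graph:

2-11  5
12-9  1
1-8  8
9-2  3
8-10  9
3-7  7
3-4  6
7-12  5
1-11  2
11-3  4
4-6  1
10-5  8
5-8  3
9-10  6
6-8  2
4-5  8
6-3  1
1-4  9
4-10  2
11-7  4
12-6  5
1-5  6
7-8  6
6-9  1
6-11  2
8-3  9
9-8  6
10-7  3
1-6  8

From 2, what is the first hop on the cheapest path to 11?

Candidate routes:
2 - 9 - 6 - 3 - 11: 3+1+1+4 = 9
2 - 9 - 6 - 11: 3+1+2 = 6
2 - 11: 5 = 5
Cheapest is 2 - 11 at 5.
So from 2 the first move is to 11.

11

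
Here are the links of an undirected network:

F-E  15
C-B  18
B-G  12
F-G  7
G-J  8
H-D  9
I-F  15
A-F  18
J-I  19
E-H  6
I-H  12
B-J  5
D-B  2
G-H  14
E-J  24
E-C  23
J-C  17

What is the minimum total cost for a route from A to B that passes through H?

Best A to H: A → F → G → H costing 39
Shortest H→B: H → D → B = 11
Total via H: 39 + 11 = 50.

50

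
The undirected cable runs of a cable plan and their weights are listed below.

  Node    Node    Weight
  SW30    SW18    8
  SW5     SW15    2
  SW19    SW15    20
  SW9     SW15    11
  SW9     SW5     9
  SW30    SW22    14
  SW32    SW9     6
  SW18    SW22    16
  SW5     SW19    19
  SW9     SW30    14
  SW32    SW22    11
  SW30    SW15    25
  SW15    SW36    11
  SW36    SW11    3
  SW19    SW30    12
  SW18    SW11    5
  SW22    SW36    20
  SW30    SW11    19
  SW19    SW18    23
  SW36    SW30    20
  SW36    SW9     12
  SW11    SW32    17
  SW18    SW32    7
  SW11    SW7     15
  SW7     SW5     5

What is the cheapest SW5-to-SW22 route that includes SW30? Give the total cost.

Best SW5 to SW30: SW5 → SW9 → SW30 costing 23
Best SW30 to SW22: SW30 → SW22 costing 14
Total via SW30: 23 + 14 = 37.

37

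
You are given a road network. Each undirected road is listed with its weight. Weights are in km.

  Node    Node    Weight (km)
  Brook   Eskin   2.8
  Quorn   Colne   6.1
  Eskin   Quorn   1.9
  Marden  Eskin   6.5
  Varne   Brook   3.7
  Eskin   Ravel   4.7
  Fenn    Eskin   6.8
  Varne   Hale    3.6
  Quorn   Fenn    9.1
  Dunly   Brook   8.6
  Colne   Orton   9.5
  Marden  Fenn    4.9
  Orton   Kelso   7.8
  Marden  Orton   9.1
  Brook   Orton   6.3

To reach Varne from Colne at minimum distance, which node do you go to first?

Candidate routes:
Colne - Quorn - Eskin - Brook - Varne: 6.1+1.9+2.8+3.7 = 14.5
Colne - Orton - Brook - Varne: 9.5+6.3+3.7 = 19.5
The minimum is 14.5 km via Colne - Quorn - Eskin - Brook - Varne.
So from Colne the first move is to Quorn.

Quorn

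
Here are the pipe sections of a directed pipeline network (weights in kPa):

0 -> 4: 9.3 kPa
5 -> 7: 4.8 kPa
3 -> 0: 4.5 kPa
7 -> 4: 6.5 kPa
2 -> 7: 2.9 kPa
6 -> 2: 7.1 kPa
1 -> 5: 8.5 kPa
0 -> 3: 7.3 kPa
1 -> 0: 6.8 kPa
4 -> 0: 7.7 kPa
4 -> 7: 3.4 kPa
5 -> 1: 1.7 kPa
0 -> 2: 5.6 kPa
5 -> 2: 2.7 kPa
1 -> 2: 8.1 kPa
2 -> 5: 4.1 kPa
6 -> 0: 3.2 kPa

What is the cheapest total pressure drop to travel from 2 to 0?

12.6 kPa

Candidate routes:
2–7–4–0: 2.9+6.5+7.7 = 17.1
2–5–1–0: 4.1+1.7+6.8 = 12.6
Cheapest is 2–5–1–0 at 12.6 kPa.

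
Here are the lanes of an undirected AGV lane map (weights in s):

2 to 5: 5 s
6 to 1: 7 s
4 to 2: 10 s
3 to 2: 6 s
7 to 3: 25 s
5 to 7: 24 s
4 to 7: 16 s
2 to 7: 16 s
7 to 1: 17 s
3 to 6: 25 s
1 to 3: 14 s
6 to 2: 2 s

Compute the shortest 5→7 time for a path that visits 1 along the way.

31 s

Best 5 to 1: 5 → 2 → 6 → 1 costing 14
Best 1 to 7: 1 → 7 costing 17
Total via 1: 14 + 17 = 31 s.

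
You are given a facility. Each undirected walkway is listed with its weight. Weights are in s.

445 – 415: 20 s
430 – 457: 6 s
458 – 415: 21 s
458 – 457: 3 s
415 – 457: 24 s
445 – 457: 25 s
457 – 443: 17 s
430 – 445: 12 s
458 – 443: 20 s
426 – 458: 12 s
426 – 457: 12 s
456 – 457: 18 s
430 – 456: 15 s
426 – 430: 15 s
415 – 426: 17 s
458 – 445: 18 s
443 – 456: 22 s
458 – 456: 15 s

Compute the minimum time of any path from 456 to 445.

27 s

Shortest distances from 456:
456: 0
458: 15  (via 456)
430: 15  (via 456)
457: 18  (via 456)
443: 22  (via 456)
426: 27  (via 458)
445: 27  (via 430)
Shortest route: 456–430–445 = 27 s.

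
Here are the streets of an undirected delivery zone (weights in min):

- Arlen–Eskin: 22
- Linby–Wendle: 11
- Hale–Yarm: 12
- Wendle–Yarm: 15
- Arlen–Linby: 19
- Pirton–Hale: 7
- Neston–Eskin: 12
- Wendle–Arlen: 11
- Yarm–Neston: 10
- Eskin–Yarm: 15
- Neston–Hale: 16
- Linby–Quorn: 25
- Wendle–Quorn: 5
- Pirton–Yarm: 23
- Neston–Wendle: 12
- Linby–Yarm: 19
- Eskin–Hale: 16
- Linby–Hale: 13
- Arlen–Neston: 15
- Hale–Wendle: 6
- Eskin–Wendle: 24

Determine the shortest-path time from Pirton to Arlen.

24 min

Running Dijkstra from Pirton:
Pirton: 0
Hale: 7  (via Pirton)
Wendle: 13  (via Hale)
Quorn: 18  (via Wendle)
Yarm: 19  (via Hale)
Linby: 20  (via Hale)
Neston: 23  (via Hale)
Eskin: 23  (via Hale)
Arlen: 24  (via Wendle)
Shortest route: Pirton → Hale → Wendle → Arlen = 24 min.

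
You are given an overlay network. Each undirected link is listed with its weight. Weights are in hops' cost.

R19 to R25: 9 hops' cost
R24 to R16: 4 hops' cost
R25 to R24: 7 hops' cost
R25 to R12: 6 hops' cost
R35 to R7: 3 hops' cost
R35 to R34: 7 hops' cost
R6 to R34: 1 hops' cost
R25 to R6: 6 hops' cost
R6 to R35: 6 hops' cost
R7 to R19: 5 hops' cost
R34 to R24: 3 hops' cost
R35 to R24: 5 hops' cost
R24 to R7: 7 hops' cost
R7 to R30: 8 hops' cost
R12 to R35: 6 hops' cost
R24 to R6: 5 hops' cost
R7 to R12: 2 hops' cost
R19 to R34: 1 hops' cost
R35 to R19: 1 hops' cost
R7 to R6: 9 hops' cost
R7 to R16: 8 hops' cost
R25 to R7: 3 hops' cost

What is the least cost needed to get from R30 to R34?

13 hops' cost

Running Dijkstra from R30:
R30: 0
R7: 8  (via R30)
R12: 10  (via R7)
R35: 11  (via R7)
R25: 11  (via R7)
R19: 12  (via R35)
R34: 13  (via R19)
Shortest route: R30 → R7 → R35 → R19 → R34 = 13 hops' cost.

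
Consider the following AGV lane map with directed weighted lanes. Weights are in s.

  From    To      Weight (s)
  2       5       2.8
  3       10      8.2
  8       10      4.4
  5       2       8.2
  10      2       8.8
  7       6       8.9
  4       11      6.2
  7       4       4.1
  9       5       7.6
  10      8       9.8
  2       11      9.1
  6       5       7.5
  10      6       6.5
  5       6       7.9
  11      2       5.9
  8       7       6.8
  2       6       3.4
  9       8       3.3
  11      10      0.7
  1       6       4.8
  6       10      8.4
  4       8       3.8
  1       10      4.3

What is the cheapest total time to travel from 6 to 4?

Shortest distances from 6:
6: 0
5: 7.5  (via 6)
10: 8.4  (via 6)
2: 15.7  (via 5)
8: 18.2  (via 10)
11: 24.8  (via 2)
7: 25  (via 8)
4: 29.1  (via 7)
Shortest route: 6–10–8–7–4 = 29.1 s.

29.1 s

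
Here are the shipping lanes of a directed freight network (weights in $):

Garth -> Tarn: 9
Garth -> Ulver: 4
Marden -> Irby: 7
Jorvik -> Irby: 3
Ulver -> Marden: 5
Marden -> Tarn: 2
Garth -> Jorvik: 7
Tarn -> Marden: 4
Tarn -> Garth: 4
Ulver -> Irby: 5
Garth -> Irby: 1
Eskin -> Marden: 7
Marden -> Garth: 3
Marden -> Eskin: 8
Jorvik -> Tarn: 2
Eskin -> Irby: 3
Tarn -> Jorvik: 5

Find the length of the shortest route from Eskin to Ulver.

$14

Shortest distances from Eskin:
Eskin: 0
Irby: 3  (via Eskin)
Marden: 7  (via Eskin)
Tarn: 9  (via Marden)
Garth: 10  (via Marden)
Ulver: 14  (via Garth)
Shortest route: Eskin–Marden–Garth–Ulver = $14.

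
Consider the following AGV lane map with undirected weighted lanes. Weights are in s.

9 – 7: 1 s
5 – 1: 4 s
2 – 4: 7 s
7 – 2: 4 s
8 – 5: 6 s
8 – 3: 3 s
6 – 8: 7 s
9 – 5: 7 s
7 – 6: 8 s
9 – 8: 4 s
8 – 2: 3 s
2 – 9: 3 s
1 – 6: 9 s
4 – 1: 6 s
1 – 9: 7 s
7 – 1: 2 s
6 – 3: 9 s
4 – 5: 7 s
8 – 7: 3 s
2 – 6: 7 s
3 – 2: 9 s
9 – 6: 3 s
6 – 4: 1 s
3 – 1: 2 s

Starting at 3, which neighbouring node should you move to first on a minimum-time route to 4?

1

Compare a few routes:
3–1–7–9–6–4: 2+2+1+3+1 = 9
3–1–4: 2+6 = 8
3–6–4: 9+1 = 10
Cheapest is 3–1–4 at 8 s.
So from 3 the first move is to 1.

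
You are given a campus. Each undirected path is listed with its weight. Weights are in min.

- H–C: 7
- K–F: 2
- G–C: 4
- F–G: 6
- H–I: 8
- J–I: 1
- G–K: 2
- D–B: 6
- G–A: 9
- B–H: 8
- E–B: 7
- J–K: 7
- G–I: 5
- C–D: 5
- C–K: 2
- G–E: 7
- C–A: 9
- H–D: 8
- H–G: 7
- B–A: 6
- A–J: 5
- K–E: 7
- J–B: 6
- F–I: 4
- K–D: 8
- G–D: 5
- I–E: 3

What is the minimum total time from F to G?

4 min

Shortest distances from F:
F: 0
K: 2  (via F)
C: 4  (via K)
G: 4  (via K)
Shortest route: F → K → G = 4 min.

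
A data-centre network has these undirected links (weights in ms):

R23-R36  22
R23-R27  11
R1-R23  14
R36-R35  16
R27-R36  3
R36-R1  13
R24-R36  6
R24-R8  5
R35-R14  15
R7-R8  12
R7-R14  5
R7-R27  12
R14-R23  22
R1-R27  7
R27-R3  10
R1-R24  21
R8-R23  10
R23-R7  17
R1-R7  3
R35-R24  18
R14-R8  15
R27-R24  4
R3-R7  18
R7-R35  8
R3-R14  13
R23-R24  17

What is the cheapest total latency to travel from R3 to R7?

18 ms

Enumerating some paths:
R3–R7: 18 = 18
R3–R27–R7: 10+12 = 22
R3–R27–R1–R7: 10+7+3 = 20
The minimum is 18 ms via R3–R7.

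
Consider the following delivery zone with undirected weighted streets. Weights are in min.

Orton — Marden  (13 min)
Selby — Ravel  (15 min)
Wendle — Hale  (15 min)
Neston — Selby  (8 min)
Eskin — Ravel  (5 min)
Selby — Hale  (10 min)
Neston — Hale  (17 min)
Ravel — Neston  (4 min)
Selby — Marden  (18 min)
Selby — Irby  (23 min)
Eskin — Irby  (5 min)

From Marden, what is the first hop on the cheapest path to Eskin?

Candidate routes:
Marden → Selby → Ravel → Eskin: 18+15+5 = 38
Marden → Selby → Neston → Ravel → Eskin: 18+8+4+5 = 35
The minimum is 35 min via Marden → Selby → Neston → Ravel → Eskin.
So from Marden the first move is to Selby.

Selby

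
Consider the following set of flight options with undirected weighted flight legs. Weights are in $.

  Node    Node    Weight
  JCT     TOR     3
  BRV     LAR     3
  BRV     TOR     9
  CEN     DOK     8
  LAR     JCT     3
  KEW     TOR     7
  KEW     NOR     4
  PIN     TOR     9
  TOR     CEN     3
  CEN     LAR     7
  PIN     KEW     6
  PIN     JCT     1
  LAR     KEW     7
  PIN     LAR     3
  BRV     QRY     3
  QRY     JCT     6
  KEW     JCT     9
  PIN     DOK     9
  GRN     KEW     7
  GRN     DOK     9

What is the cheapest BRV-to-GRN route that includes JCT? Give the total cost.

Shortest BRV→JCT: BRV → LAR → JCT = 6
Shortest JCT→GRN: JCT → PIN → KEW → GRN = 14
Total via JCT: 6 + 14 = $20.

$20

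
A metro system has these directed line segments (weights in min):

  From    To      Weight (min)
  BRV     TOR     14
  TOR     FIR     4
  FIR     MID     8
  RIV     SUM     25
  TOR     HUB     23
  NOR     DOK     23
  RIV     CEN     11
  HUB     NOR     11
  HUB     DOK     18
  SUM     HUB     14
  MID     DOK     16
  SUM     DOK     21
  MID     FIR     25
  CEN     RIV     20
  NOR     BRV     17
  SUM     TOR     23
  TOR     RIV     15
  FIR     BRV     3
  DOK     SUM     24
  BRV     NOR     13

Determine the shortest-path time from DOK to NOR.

49 min

Settle nodes by increasing distance from DOK:
DOK: 0
SUM: 24  (via DOK)
HUB: 38  (via SUM)
TOR: 47  (via SUM)
NOR: 49  (via HUB)
Shortest route: DOK → SUM → HUB → NOR = 49 min.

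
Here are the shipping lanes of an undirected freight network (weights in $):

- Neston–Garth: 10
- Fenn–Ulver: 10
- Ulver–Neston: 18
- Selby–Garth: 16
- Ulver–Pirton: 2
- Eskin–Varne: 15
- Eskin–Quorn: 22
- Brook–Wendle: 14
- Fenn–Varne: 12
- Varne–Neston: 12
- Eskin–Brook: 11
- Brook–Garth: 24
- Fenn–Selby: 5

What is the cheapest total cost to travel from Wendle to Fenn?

$52

Settle nodes by increasing distance from Wendle:
Wendle: 0
Brook: 14  (via Wendle)
Eskin: 25  (via Brook)
Garth: 38  (via Brook)
Varne: 40  (via Eskin)
Quorn: 47  (via Eskin)
Neston: 48  (via Garth)
Fenn: 52  (via Varne)
Shortest route: Wendle → Brook → Eskin → Varne → Fenn = $52.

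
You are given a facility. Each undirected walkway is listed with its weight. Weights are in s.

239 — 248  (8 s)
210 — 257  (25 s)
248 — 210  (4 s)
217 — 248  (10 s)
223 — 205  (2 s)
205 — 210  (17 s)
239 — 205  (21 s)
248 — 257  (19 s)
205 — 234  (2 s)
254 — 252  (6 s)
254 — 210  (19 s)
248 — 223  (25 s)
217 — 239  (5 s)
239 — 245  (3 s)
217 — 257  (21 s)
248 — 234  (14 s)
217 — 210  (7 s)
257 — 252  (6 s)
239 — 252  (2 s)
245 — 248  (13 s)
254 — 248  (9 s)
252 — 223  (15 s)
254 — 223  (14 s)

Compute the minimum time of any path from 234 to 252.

Compare a few routes:
234 → 248 → 239 → 252: 14+8+2 = 24
234 → 205 → 239 → 252: 2+21+2 = 25
234 → 205 → 223 → 254 → 252: 2+2+14+6 = 24
234 → 205 → 223 → 252: 2+2+15 = 19
The minimum is 19 s via 234 → 205 → 223 → 252.

19 s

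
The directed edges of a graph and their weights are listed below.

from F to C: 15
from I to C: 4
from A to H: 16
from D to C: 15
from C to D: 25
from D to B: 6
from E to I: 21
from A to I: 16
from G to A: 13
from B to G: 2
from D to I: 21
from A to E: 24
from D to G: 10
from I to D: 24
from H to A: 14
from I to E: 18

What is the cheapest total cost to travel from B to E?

39

Enumerating some paths:
B - G - A - I - E: 2+13+16+18 = 49
B - G - A - E: 2+13+24 = 39
The minimum is 39 via B - G - A - E.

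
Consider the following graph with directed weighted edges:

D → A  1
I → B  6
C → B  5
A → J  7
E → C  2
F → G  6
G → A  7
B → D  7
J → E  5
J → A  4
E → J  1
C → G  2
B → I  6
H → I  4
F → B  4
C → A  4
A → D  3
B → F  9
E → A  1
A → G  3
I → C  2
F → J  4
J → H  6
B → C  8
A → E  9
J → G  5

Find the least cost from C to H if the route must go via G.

Best C to G: C → G costing 2
Shortest G→H: G → A → J → H = 20
Total via G: 2 + 20 = 22.

22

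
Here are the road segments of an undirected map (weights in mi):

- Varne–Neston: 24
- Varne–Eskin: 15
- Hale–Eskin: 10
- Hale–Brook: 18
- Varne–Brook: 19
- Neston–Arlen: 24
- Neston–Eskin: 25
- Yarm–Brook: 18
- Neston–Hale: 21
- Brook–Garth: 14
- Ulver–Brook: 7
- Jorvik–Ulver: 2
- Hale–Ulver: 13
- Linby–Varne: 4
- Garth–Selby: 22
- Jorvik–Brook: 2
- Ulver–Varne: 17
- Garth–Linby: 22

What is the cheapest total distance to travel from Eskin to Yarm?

45 mi

Running Dijkstra from Eskin:
Eskin: 0
Hale: 10  (via Eskin)
Varne: 15  (via Eskin)
Linby: 19  (via Varne)
Ulver: 23  (via Hale)
Jorvik: 25  (via Ulver)
Neston: 25  (via Eskin)
Brook: 27  (via Jorvik)
Garth: 41  (via Linby)
Yarm: 45  (via Brook)
Shortest route: Eskin–Hale–Ulver–Jorvik–Brook–Yarm = 45 mi.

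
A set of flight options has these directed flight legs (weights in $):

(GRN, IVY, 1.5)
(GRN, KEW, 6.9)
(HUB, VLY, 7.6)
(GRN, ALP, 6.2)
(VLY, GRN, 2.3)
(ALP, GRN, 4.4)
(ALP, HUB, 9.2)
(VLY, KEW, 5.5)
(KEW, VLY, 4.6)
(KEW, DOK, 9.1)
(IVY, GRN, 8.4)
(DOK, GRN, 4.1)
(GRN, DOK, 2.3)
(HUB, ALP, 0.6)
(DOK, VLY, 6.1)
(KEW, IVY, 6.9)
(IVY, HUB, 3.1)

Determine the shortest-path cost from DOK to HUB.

$8.7

Shortest distances from DOK:
DOK: 0
GRN: 4.1  (via DOK)
IVY: 5.6  (via GRN)
VLY: 6.1  (via DOK)
HUB: 8.7  (via IVY)
Shortest route: DOK → GRN → IVY → HUB = $8.7.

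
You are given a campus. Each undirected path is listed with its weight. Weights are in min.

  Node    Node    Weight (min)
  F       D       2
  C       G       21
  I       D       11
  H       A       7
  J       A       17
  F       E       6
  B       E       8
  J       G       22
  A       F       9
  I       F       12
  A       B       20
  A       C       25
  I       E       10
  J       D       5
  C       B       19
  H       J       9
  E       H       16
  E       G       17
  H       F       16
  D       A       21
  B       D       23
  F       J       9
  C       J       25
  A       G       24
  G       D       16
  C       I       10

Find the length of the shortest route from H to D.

Compare a few routes:
H–A–F–D: 7+9+2 = 18
H–J–D: 9+5 = 14
Cheapest is H–J–D at 14 min.

14 min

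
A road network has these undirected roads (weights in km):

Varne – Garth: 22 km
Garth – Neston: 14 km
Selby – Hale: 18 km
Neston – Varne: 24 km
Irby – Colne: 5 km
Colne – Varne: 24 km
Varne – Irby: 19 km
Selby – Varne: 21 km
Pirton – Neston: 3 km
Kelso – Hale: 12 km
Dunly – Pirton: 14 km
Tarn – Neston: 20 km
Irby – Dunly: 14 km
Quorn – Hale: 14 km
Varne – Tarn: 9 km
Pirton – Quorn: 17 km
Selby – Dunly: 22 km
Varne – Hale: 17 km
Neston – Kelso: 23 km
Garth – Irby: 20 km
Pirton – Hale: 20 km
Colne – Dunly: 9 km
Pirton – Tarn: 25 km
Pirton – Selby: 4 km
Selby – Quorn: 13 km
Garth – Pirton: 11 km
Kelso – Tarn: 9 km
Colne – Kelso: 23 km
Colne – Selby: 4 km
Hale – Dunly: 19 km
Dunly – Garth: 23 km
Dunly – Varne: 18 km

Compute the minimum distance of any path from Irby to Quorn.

22 km

Running Dijkstra from Irby:
Irby: 0
Colne: 5  (via Irby)
Selby: 9  (via Colne)
Pirton: 13  (via Selby)
Dunly: 14  (via Irby)
Neston: 16  (via Pirton)
Varne: 19  (via Irby)
Garth: 20  (via Irby)
Quorn: 22  (via Selby)
Shortest route: Irby → Colne → Selby → Quorn = 22 km.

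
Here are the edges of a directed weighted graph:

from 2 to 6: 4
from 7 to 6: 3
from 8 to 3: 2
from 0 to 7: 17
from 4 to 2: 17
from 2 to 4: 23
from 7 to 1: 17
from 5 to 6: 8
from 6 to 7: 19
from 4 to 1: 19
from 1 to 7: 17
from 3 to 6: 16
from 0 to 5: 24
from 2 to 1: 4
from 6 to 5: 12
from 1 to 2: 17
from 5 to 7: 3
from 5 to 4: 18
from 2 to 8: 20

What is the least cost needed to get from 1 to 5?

Compare a few routes:
1 → 2 → 6 → 5: 17+4+12 = 33
1 → 7 → 6 → 5: 17+3+12 = 32
Cheapest is 1 → 7 → 6 → 5 at 32.

32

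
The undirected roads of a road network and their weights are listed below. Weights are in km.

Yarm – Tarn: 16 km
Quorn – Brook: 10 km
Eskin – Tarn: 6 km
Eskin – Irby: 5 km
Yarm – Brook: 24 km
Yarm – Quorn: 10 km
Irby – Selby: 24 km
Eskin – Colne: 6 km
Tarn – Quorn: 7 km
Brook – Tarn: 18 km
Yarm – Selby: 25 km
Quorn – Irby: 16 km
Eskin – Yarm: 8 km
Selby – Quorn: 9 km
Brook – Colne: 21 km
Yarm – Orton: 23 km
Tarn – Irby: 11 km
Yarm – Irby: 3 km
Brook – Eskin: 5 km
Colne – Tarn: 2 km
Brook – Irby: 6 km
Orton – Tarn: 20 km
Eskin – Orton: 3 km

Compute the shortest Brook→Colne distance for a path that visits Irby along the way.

Best Brook to Irby: Brook → Irby costing 6
Shortest Irby→Colne: Irby → Eskin → Colne = 11
Total via Irby: 6 + 11 = 17 km.

17 km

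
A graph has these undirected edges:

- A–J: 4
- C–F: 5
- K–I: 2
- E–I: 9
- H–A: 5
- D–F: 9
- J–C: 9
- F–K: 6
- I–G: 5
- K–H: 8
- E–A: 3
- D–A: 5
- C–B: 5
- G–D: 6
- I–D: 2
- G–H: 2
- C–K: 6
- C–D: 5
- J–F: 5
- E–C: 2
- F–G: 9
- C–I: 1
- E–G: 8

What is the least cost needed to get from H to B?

13

Shortest distances from H:
H: 0
G: 2  (via H)
A: 5  (via H)
I: 7  (via G)
C: 8  (via I)
D: 8  (via G)
E: 8  (via A)
K: 8  (via H)
J: 9  (via A)
F: 11  (via G)
B: 13  (via C)
Shortest route: H–G–I–C–B = 13.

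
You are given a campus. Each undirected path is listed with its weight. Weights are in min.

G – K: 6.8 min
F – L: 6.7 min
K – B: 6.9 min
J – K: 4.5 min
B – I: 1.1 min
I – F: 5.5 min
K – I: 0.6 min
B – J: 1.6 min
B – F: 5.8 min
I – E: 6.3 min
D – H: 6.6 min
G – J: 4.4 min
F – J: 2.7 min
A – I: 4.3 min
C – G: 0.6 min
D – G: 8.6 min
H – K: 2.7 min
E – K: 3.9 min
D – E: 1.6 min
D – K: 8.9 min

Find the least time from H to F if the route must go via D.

18.1 min

Best H to D: H–D costing 6.6
Best D to F: D–E–K–I–B–J–F costing 11.5
Total via D: 6.6 + 11.5 = 18.1 min.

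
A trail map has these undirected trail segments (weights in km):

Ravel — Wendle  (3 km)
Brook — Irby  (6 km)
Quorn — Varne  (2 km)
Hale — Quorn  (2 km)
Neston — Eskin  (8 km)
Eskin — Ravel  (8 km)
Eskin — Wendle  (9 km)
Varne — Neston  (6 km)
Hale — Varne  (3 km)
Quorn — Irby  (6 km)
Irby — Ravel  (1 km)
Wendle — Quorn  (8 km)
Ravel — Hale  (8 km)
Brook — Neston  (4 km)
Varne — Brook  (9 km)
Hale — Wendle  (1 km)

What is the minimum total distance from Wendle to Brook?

10 km

Shortest distances from Wendle:
Wendle: 0
Hale: 1  (via Wendle)
Quorn: 3  (via Hale)
Ravel: 3  (via Wendle)
Varne: 4  (via Hale)
Irby: 4  (via Ravel)
Eskin: 9  (via Wendle)
Brook: 10  (via Irby)
Shortest route: Wendle → Ravel → Irby → Brook = 10 km.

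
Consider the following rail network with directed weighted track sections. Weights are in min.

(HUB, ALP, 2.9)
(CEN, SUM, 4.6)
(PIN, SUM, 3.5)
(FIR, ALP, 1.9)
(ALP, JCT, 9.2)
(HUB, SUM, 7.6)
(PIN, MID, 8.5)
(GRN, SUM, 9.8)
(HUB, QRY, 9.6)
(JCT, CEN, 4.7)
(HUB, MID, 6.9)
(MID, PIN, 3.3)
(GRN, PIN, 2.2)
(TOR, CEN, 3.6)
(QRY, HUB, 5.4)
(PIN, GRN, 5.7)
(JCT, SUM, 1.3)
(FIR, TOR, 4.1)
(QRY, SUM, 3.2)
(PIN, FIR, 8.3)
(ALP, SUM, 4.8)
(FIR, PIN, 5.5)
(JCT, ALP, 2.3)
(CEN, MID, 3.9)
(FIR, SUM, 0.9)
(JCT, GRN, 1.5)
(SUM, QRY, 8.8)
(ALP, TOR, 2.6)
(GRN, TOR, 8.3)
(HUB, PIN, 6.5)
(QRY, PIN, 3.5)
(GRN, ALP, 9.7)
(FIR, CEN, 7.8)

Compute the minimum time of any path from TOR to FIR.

19.1 min

Running Dijkstra from TOR:
TOR: 0
CEN: 3.6  (via TOR)
MID: 7.5  (via CEN)
SUM: 8.2  (via CEN)
PIN: 10.8  (via MID)
GRN: 16.5  (via PIN)
QRY: 17  (via SUM)
FIR: 19.1  (via PIN)
Shortest route: TOR–CEN–MID–PIN–FIR = 19.1 min.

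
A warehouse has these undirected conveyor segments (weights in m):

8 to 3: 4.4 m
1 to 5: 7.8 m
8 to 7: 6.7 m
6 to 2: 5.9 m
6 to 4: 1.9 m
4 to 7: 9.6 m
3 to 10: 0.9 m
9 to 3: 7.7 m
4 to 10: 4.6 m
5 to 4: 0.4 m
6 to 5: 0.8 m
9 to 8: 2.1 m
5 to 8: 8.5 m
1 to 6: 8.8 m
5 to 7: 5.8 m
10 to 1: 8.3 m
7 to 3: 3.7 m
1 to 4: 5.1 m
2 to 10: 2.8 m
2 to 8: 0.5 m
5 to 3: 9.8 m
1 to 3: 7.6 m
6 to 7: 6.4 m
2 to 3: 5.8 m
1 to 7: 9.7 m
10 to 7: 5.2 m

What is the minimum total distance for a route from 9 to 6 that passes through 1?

20 m

Shortest 9→1: 9 → 8 → 2 → 10 → 1 = 13.7
Shortest 1→6: 1 → 4 → 5 → 6 = 6.3
Total via 1: 13.7 + 6.3 = 20 m.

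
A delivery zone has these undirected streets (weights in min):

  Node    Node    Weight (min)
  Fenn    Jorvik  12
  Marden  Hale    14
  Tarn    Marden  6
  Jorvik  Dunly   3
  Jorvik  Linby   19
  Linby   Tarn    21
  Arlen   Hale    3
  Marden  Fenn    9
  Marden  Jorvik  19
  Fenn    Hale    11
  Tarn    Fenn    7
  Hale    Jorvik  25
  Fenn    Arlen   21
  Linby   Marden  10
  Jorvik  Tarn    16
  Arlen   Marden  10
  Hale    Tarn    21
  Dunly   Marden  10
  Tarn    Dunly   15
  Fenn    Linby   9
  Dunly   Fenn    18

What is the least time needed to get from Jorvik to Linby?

Enumerating some paths:
Jorvik–Fenn–Linby: 12+9 = 21
Jorvik–Linby: 19 = 19
Cheapest is Jorvik–Linby at 19 min.

19 min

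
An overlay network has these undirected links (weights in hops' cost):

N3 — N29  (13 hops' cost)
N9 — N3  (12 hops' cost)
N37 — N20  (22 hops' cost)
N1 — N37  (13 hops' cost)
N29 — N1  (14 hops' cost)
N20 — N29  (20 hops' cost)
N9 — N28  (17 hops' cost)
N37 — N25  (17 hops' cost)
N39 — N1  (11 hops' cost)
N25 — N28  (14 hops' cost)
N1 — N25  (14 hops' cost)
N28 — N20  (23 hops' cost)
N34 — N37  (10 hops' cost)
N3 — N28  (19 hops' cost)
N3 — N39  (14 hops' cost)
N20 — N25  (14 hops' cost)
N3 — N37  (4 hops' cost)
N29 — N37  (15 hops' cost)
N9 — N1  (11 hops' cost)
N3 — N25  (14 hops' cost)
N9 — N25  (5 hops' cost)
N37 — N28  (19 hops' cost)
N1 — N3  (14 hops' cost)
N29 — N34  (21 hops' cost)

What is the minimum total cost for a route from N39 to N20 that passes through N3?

40 hops' cost

Best N39 to N3: N39 → N3 costing 14
Shortest N3→N20: N3 → N37 → N20 = 26
Total via N3: 14 + 26 = 40 hops' cost.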